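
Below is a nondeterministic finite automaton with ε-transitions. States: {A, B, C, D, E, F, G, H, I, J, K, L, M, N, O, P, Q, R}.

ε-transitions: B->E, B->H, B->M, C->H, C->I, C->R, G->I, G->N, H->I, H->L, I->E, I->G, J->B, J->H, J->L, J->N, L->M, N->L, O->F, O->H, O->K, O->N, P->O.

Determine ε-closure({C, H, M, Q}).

{C, E, G, H, I, L, M, N, Q, R}

Start with {C, H, M, Q}.
From C via ε: add I, R.
From H via ε: add L.
From I via ε: add E, G.
From G via ε: add N.
No new states can be added; the closed set is {C, E, G, H, I, L, M, N, Q, R}.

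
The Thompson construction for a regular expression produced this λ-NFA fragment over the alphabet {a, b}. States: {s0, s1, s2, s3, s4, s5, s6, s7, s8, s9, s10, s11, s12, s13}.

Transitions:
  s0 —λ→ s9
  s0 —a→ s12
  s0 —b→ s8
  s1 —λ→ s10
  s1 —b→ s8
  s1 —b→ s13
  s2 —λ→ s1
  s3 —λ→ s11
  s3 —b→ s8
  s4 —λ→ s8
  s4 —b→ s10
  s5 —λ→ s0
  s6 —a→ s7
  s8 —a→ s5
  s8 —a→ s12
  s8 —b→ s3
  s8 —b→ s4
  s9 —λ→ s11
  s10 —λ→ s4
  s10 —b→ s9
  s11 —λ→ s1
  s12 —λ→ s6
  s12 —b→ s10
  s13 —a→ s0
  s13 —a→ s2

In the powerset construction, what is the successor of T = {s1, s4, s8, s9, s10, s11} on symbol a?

{s0, s1, s4, s5, s6, s8, s9, s10, s11, s12}

s8 on a → {s5, s12}.
No a-transition from s1, s4, s9, s10, s11.
Union after reading a: {s5, s12}.
Now take the λ-closure:
From s5 via λ: add s0.
From s12 via λ: add s6.
From s0 via λ: add s9.
From s9 via λ: add s11.
From s11 via λ: add s1.
From s1 via λ: add s10.
From s10 via λ: add s4.
From s4 via λ: add s8.
No new states can be added; the closed set is {s0, s1, s4, s5, s6, s8, s9, s10, s11, s12}.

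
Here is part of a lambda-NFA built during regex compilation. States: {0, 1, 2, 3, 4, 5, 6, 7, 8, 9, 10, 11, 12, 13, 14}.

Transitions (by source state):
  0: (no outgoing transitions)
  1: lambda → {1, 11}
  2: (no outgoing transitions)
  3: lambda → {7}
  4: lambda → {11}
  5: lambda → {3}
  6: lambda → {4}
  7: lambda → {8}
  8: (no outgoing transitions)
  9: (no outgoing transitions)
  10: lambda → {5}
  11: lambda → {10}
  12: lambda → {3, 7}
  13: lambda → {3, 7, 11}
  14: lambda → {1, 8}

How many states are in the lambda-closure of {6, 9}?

Start with {6, 9}.
From 6 via lambda: add 4.
From 4 via lambda: add 11.
From 11 via lambda: add 10.
From 10 via lambda: add 5.
From 5 via lambda: add 3.
From 3 via lambda: add 7.
From 7 via lambda: add 8.
lambda-closure = {3, 4, 5, 6, 7, 8, 9, 10, 11}, which has 9 states.

9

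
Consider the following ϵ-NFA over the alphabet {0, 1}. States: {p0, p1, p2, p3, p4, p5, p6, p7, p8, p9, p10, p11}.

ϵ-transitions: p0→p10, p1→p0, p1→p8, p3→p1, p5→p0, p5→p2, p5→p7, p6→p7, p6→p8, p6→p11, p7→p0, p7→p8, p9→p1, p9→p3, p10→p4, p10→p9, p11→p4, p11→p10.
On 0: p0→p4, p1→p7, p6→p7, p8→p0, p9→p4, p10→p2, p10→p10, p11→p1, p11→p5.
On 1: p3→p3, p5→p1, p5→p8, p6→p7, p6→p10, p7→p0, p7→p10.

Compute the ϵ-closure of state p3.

Start with {p3}.
From p3 via ϵ: add p1.
From p1 via ϵ: add p0, p8.
From p0 via ϵ: add p10.
From p10 via ϵ: add p4, p9.
No new states can be added; the closed set is {p0, p1, p3, p4, p8, p9, p10}.

{p0, p1, p3, p4, p8, p9, p10}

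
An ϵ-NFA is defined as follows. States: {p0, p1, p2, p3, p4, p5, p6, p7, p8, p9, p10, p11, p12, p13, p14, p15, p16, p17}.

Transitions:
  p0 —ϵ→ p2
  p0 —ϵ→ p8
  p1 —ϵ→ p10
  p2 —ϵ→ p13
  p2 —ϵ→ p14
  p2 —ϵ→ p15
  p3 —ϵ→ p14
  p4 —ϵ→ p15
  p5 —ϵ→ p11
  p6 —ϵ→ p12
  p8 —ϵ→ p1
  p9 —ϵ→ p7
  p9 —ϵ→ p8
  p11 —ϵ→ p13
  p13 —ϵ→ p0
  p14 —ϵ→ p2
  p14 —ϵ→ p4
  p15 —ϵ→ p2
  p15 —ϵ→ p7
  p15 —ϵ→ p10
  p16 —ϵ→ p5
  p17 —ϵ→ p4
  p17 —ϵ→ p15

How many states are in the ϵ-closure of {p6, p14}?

Start with {p6, p14}.
From p6 via ϵ: add p12.
From p14 via ϵ: add p2, p4.
From p2 via ϵ: add p13, p15.
From p13 via ϵ: add p0.
From p15 via ϵ: add p7, p10.
From p0 via ϵ: add p8.
From p8 via ϵ: add p1.
ϵ-closure = {p0, p1, p2, p4, p6, p7, p8, p10, p12, p13, p14, p15}, which has 12 states.

12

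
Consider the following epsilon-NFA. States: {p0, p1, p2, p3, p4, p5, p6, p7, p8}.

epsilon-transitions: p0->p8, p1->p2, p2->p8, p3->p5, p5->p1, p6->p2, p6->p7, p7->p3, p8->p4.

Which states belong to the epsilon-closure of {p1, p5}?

Start with {p1, p5}.
From p1 via epsilon: add p2.
From p2 via epsilon: add p8.
From p8 via epsilon: add p4.
No new states can be added; the closed set is {p1, p2, p4, p5, p8}.

{p1, p2, p4, p5, p8}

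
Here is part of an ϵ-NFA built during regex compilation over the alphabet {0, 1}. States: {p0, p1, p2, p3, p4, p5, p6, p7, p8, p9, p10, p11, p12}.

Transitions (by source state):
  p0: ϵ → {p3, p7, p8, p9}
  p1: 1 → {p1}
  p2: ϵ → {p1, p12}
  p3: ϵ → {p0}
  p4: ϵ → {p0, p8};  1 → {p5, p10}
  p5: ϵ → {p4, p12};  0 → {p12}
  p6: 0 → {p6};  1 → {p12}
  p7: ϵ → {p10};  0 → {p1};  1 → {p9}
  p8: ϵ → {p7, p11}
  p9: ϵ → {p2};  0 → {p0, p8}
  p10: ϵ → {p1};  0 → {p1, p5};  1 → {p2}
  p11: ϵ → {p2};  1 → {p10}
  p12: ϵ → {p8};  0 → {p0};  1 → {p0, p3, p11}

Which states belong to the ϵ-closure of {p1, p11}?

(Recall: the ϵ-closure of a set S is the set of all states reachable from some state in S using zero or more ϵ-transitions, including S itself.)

{p1, p2, p7, p8, p10, p11, p12}

Start with {p1, p11}.
From p11 via ϵ: add p2.
From p2 via ϵ: add p12.
From p12 via ϵ: add p8.
From p8 via ϵ: add p7.
From p7 via ϵ: add p10.
No new states can be added; the closed set is {p1, p2, p7, p8, p10, p11, p12}.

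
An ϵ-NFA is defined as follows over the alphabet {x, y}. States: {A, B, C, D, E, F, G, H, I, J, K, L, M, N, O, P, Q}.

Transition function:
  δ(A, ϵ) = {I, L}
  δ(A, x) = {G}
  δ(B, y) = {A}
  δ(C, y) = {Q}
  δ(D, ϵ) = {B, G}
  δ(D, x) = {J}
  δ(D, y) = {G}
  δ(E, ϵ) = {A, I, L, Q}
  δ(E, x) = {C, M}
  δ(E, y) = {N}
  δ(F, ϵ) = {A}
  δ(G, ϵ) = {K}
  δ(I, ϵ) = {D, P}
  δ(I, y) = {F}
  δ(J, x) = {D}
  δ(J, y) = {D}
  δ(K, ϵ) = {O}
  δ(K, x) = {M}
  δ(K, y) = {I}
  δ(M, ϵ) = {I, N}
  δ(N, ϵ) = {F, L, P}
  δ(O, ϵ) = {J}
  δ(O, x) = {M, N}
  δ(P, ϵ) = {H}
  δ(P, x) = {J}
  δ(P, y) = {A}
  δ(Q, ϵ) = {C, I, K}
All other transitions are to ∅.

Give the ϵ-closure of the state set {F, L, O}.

Start with {F, L, O}.
From F via ϵ: add A.
From O via ϵ: add J.
From A via ϵ: add I.
From I via ϵ: add D, P.
From D via ϵ: add B, G.
From P via ϵ: add H.
From G via ϵ: add K.
No new states can be added; the closed set is {A, B, D, F, G, H, I, J, K, L, O, P}.

{A, B, D, F, G, H, I, J, K, L, O, P}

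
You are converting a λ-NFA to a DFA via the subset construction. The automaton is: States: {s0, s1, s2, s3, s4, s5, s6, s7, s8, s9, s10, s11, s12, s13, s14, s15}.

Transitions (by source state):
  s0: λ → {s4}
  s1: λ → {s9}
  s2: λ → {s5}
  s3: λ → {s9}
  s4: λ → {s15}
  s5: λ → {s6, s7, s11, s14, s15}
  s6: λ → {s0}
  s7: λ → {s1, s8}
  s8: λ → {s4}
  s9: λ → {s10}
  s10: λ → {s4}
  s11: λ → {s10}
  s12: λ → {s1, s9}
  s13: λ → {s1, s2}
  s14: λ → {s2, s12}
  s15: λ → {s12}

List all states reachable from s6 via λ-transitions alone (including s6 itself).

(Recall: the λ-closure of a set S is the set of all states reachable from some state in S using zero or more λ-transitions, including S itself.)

{s0, s1, s4, s6, s9, s10, s12, s15}

Start with {s6}.
From s6 via λ: add s0.
From s0 via λ: add s4.
From s4 via λ: add s15.
From s15 via λ: add s12.
From s12 via λ: add s1, s9.
From s9 via λ: add s10.
No new states can be added; the closed set is {s0, s1, s4, s6, s9, s10, s12, s15}.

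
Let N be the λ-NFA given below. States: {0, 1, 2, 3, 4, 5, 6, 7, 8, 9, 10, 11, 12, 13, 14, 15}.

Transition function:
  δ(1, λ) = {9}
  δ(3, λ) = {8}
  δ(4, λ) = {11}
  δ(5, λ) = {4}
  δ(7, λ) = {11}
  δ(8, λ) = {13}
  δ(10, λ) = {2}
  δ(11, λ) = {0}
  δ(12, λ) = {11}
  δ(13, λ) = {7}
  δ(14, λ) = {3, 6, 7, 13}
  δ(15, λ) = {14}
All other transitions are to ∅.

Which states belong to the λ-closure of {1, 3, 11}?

Start with {1, 3, 11}.
From 1 via λ: add 9.
From 3 via λ: add 8.
From 11 via λ: add 0.
From 8 via λ: add 13.
From 13 via λ: add 7.
No new states can be added; the closed set is {0, 1, 3, 7, 8, 9, 11, 13}.

{0, 1, 3, 7, 8, 9, 11, 13}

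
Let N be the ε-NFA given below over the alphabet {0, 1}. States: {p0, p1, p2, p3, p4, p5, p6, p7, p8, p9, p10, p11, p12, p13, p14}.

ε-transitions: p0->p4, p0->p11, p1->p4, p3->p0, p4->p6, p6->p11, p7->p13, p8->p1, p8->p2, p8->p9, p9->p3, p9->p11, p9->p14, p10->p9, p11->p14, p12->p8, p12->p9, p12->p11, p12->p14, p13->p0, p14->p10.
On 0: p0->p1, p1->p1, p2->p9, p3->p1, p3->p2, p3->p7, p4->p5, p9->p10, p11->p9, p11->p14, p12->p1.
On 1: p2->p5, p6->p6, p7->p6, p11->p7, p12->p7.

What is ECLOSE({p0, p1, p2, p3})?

{p0, p1, p2, p3, p4, p6, p9, p10, p11, p14}

Start with {p0, p1, p2, p3}.
From p0 via ε: add p4, p11.
From p4 via ε: add p6.
From p11 via ε: add p14.
From p14 via ε: add p10.
From p10 via ε: add p9.
No new states can be added; the closed set is {p0, p1, p2, p3, p4, p6, p9, p10, p11, p14}.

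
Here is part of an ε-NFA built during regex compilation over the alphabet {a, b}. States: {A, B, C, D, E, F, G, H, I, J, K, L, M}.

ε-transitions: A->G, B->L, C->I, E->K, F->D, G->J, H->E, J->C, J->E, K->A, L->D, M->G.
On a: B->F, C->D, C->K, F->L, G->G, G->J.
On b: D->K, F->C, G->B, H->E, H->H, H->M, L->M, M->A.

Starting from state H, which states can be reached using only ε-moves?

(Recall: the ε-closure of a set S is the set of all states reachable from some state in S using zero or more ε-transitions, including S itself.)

Start with {H}.
From H via ε: add E.
From E via ε: add K.
From K via ε: add A.
From A via ε: add G.
From G via ε: add J.
From J via ε: add C.
From C via ε: add I.
No new states can be added; the closed set is {A, C, E, G, H, I, J, K}.

{A, C, E, G, H, I, J, K}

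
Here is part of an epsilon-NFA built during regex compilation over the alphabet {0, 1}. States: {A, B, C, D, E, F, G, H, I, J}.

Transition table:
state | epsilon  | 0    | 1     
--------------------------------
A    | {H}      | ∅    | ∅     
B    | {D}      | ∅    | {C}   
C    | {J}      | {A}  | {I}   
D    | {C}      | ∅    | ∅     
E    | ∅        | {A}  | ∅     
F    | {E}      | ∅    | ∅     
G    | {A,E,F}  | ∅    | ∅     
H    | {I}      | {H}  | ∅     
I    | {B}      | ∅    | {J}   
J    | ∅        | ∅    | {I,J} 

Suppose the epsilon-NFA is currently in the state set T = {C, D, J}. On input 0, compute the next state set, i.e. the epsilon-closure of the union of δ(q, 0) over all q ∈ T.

{A, B, C, D, H, I, J}

C on 0 → {A}.
No 0-transition from D, J.
Union after reading 0: {A}.
Now take the epsilon-closure:
From A via epsilon: add H.
From H via epsilon: add I.
From I via epsilon: add B.
From B via epsilon: add D.
From D via epsilon: add C.
From C via epsilon: add J.
No new states can be added; the closed set is {A, B, C, D, H, I, J}.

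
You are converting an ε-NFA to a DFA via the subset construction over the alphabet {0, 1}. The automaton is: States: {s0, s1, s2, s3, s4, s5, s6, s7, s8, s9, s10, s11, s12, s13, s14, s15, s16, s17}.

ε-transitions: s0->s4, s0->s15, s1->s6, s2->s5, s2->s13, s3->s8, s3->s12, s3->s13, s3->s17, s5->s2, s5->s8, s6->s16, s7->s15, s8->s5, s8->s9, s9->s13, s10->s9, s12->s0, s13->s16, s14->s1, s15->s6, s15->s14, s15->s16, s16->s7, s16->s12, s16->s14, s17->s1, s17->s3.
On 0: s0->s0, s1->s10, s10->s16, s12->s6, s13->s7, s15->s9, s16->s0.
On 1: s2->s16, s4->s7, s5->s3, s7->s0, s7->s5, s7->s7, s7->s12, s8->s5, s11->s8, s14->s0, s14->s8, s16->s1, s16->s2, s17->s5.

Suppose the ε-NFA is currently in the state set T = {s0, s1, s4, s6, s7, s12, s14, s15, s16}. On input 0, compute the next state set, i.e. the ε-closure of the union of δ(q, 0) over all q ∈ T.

{s0, s1, s4, s6, s7, s9, s10, s12, s13, s14, s15, s16}

s0 on 0 → {s0}.
s1 on 0 → {s10}.
s12 on 0 → {s6}.
s15 on 0 → {s9}.
s16 on 0 → {s0}.
No 0-transition from s4, s6, s7, s14.
Union after reading 0: {s0, s6, s9, s10}.
Now take the ε-closure:
From s0 via ε: add s4, s15.
From s6 via ε: add s16.
From s9 via ε: add s13.
From s15 via ε: add s14.
From s16 via ε: add s7, s12.
From s14 via ε: add s1.
No new states can be added; the closed set is {s0, s1, s4, s6, s7, s9, s10, s12, s13, s14, s15, s16}.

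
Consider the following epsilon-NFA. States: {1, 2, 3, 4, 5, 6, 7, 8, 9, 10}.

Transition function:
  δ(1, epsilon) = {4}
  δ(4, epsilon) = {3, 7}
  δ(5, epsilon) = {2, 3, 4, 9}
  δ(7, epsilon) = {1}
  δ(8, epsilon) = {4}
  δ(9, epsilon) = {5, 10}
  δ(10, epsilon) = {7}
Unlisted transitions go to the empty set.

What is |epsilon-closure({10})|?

5

Start with {10}.
From 10 via epsilon: add 7.
From 7 via epsilon: add 1.
From 1 via epsilon: add 4.
From 4 via epsilon: add 3.
epsilon-closure = {1, 3, 4, 7, 10}, which has 5 states.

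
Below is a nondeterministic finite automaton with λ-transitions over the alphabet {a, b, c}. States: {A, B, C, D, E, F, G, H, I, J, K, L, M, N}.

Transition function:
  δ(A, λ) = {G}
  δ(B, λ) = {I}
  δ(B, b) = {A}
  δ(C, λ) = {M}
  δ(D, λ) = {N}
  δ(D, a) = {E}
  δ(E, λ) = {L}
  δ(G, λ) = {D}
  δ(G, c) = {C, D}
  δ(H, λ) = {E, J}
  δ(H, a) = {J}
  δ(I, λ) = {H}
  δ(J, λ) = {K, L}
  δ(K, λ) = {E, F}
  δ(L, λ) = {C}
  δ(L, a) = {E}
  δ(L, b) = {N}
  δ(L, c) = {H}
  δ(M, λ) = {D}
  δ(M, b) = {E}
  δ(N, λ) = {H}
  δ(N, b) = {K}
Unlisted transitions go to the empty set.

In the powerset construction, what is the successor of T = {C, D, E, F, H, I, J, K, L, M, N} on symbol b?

{C, D, E, F, H, J, K, L, M, N}

L on b → {N}.
M on b → {E}.
N on b → {K}.
No b-transition from C, D, E, F, H, I, J, K.
Union after reading b: {E, K, N}.
Now take the λ-closure:
From E via λ: add L.
From K via λ: add F.
From N via λ: add H.
From H via λ: add J.
From L via λ: add C.
From C via λ: add M.
From M via λ: add D.
No new states can be added; the closed set is {C, D, E, F, H, J, K, L, M, N}.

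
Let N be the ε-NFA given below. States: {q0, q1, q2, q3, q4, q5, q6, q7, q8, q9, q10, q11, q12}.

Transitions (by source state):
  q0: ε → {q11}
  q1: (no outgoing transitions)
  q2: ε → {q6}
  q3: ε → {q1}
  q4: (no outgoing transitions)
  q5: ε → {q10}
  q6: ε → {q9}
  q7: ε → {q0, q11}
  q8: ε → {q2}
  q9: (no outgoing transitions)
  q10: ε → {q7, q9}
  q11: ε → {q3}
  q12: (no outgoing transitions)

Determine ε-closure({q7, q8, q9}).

Start with {q7, q8, q9}.
From q7 via ε: add q0, q11.
From q8 via ε: add q2.
From q2 via ε: add q6.
From q11 via ε: add q3.
From q3 via ε: add q1.
No new states can be added; the closed set is {q0, q1, q2, q3, q6, q7, q8, q9, q11}.

{q0, q1, q2, q3, q6, q7, q8, q9, q11}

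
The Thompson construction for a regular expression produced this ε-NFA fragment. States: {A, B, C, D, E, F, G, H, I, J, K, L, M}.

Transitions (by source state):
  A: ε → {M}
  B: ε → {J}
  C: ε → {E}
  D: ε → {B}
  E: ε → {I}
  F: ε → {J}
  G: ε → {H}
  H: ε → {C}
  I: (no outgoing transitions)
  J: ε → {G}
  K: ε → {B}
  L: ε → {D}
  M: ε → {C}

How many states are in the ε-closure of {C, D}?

8

Start with {C, D}.
From C via ε: add E.
From D via ε: add B.
From B via ε: add J.
From E via ε: add I.
From J via ε: add G.
From G via ε: add H.
ε-closure = {B, C, D, E, G, H, I, J}, which has 8 states.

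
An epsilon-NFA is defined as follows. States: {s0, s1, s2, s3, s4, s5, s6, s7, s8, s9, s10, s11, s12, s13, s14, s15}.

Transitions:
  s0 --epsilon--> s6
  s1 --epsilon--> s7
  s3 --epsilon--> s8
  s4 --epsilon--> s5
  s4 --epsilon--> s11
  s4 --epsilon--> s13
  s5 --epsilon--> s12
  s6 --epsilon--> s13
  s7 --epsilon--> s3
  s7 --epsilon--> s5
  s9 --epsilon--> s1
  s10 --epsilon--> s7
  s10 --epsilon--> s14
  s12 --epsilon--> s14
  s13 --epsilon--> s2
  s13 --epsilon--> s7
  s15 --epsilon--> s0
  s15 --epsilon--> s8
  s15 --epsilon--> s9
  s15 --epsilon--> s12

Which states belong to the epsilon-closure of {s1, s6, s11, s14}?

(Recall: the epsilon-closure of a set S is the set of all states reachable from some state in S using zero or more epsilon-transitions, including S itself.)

Start with {s1, s6, s11, s14}.
From s1 via epsilon: add s7.
From s6 via epsilon: add s13.
From s7 via epsilon: add s3, s5.
From s13 via epsilon: add s2.
From s3 via epsilon: add s8.
From s5 via epsilon: add s12.
No new states can be added; the closed set is {s1, s2, s3, s5, s6, s7, s8, s11, s12, s13, s14}.

{s1, s2, s3, s5, s6, s7, s8, s11, s12, s13, s14}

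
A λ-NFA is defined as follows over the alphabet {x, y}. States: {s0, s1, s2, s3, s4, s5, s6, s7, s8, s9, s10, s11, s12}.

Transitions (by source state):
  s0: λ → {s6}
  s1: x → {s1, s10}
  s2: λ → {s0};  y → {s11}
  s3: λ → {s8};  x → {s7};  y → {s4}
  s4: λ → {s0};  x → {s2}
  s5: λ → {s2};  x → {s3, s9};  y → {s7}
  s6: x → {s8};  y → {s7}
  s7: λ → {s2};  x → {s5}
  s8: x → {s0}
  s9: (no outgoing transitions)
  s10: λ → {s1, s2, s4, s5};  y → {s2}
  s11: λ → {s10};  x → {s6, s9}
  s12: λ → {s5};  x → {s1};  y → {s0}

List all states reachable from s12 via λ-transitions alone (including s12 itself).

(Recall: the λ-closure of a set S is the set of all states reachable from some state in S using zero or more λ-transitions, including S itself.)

Start with {s12}.
From s12 via λ: add s5.
From s5 via λ: add s2.
From s2 via λ: add s0.
From s0 via λ: add s6.
No new states can be added; the closed set is {s0, s2, s5, s6, s12}.

{s0, s2, s5, s6, s12}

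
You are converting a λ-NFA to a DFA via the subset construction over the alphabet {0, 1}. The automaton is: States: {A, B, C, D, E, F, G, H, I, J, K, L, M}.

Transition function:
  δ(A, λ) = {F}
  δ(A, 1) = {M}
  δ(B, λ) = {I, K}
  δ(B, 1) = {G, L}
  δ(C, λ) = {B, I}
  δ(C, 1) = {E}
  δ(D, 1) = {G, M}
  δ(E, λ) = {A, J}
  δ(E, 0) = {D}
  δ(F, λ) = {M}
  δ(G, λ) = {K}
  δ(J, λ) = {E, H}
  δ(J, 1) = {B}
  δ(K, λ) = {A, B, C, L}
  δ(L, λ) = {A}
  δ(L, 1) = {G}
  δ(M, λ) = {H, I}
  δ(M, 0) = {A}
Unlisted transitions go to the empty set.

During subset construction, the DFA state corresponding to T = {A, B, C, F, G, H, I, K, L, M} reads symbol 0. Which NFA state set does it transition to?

{A, F, H, I, M}

M on 0 → {A}.
No 0-transition from A, B, C, F, G, H, I, K, L.
Union after reading 0: {A}.
Now take the λ-closure:
From A via λ: add F.
From F via λ: add M.
From M via λ: add H, I.
No new states can be added; the closed set is {A, F, H, I, M}.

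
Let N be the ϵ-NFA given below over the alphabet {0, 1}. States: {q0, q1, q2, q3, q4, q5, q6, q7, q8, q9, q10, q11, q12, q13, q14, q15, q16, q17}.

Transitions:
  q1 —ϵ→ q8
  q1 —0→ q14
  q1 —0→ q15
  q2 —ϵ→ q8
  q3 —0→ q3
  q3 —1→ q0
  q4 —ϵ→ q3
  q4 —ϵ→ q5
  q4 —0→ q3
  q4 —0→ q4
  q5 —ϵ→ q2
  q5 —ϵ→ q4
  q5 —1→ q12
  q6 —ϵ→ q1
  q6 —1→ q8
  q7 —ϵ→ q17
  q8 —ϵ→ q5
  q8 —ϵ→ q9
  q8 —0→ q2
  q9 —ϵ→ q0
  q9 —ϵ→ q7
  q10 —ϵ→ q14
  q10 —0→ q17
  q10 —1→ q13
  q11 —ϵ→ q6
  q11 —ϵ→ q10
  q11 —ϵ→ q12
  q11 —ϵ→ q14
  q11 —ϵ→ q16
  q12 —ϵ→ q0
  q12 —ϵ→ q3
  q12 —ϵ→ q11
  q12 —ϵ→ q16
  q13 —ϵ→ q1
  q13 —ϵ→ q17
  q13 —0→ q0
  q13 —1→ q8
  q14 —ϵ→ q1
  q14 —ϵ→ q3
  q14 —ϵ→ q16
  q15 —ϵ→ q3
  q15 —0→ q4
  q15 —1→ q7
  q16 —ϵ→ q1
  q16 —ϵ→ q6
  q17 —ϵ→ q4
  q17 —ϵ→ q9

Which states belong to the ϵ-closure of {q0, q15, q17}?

Start with {q0, q15, q17}.
From q15 via ϵ: add q3.
From q17 via ϵ: add q4, q9.
From q4 via ϵ: add q5.
From q9 via ϵ: add q7.
From q5 via ϵ: add q2.
From q2 via ϵ: add q8.
No new states can be added; the closed set is {q0, q2, q3, q4, q5, q7, q8, q9, q15, q17}.

{q0, q2, q3, q4, q5, q7, q8, q9, q15, q17}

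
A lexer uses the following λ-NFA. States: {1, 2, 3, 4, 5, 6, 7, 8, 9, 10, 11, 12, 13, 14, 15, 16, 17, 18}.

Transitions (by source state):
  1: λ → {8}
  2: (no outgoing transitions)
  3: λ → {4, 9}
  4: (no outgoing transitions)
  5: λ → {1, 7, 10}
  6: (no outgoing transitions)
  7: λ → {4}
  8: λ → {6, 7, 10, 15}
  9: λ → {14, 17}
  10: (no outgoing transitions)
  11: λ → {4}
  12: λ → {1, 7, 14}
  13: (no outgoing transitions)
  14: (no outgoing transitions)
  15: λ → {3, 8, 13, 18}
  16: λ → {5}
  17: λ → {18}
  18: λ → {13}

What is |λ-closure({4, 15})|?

12

Start with {4, 15}.
From 15 via λ: add 3, 8, 13, 18.
From 3 via λ: add 9.
From 8 via λ: add 6, 7, 10.
From 9 via λ: add 14, 17.
λ-closure = {3, 4, 6, 7, 8, 9, 10, 13, 14, 15, 17, 18}, which has 12 states.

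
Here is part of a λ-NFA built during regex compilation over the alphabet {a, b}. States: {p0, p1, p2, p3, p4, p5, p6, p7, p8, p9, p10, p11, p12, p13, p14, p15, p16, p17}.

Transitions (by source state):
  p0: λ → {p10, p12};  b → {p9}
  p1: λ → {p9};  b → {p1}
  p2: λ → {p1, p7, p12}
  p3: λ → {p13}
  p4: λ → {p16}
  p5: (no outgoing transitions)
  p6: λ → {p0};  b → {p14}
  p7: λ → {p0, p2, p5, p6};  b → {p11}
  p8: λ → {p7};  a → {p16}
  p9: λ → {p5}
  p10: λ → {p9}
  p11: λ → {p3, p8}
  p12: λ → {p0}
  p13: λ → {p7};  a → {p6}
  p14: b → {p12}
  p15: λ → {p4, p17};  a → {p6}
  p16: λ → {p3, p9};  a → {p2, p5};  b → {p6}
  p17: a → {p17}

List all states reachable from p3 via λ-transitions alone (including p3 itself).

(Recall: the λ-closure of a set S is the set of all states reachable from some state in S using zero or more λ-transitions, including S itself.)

{p0, p1, p2, p3, p5, p6, p7, p9, p10, p12, p13}

Start with {p3}.
From p3 via λ: add p13.
From p13 via λ: add p7.
From p7 via λ: add p0, p2, p5, p6.
From p0 via λ: add p10, p12.
From p2 via λ: add p1.
From p1 via λ: add p9.
No new states can be added; the closed set is {p0, p1, p2, p3, p5, p6, p7, p9, p10, p12, p13}.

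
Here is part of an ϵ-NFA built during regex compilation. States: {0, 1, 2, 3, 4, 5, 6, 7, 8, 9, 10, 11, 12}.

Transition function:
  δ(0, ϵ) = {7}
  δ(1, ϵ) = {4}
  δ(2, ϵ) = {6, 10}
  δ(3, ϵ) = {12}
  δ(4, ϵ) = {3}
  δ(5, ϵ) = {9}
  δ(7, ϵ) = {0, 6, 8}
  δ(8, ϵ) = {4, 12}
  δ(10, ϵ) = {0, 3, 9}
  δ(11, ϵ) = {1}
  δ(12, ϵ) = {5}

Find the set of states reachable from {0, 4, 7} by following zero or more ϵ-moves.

{0, 3, 4, 5, 6, 7, 8, 9, 12}

Start with {0, 4, 7}.
From 4 via ϵ: add 3.
From 7 via ϵ: add 6, 8.
From 3 via ϵ: add 12.
From 12 via ϵ: add 5.
From 5 via ϵ: add 9.
No new states can be added; the closed set is {0, 3, 4, 5, 6, 7, 8, 9, 12}.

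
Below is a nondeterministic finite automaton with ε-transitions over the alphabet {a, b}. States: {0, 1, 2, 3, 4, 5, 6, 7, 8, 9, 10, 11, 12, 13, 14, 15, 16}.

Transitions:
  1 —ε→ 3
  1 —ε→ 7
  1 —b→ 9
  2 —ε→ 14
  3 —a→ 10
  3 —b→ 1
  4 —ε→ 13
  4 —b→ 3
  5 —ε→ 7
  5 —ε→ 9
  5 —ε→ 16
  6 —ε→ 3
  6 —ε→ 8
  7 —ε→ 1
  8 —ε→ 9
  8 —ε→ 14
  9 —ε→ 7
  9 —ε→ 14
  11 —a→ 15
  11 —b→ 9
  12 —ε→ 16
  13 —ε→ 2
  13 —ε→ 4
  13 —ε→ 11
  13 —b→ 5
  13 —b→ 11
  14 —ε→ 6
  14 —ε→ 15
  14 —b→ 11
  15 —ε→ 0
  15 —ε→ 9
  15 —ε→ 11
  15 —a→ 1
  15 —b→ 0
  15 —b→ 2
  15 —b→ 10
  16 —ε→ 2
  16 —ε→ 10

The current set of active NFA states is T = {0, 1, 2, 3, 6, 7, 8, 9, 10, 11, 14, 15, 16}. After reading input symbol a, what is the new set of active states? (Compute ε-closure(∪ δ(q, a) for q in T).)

3 on a → {10}.
11 on a → {15}.
15 on a → {1}.
No a-transition from 0, 1, 2, 6, 7, 8, 9, 10, 14, 16.
Union after reading a: {1, 10, 15}.
Now take the ε-closure:
From 1 via ε: add 3, 7.
From 15 via ε: add 0, 9, 11.
From 9 via ε: add 14.
From 14 via ε: add 6.
From 6 via ε: add 8.
No new states can be added; the closed set is {0, 1, 3, 6, 7, 8, 9, 10, 11, 14, 15}.

{0, 1, 3, 6, 7, 8, 9, 10, 11, 14, 15}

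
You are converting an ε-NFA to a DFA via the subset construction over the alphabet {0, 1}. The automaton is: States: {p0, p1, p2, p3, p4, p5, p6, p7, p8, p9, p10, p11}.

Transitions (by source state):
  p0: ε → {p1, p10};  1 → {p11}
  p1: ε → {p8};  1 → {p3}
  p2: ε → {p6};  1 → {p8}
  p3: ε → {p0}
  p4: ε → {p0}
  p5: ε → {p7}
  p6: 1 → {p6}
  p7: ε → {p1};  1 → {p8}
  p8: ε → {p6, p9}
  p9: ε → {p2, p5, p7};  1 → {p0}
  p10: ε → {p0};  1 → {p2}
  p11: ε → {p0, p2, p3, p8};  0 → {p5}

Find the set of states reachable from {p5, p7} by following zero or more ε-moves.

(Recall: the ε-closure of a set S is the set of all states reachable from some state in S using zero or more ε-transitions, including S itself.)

{p1, p2, p5, p6, p7, p8, p9}

Start with {p5, p7}.
From p7 via ε: add p1.
From p1 via ε: add p8.
From p8 via ε: add p6, p9.
From p9 via ε: add p2.
No new states can be added; the closed set is {p1, p2, p5, p6, p7, p8, p9}.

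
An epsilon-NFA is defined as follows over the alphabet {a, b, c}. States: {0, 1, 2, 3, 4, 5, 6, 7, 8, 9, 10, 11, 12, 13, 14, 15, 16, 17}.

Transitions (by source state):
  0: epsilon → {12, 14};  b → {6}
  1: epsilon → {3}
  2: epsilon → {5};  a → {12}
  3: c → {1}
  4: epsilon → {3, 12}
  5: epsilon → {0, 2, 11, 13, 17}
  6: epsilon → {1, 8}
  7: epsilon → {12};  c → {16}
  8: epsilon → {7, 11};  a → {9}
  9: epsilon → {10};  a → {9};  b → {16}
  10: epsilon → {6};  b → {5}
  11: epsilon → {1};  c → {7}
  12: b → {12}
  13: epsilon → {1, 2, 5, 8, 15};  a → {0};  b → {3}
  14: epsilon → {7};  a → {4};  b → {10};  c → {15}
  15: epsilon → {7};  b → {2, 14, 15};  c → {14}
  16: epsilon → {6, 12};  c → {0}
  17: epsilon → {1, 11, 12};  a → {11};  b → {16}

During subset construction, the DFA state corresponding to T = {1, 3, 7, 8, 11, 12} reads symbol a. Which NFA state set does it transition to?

{1, 3, 6, 7, 8, 9, 10, 11, 12}

8 on a → {9}.
No a-transition from 1, 3, 7, 11, 12.
Union after reading a: {9}.
Now take the epsilon-closure:
From 9 via epsilon: add 10.
From 10 via epsilon: add 6.
From 6 via epsilon: add 1, 8.
From 1 via epsilon: add 3.
From 8 via epsilon: add 7, 11.
From 7 via epsilon: add 12.
No new states can be added; the closed set is {1, 3, 6, 7, 8, 9, 10, 11, 12}.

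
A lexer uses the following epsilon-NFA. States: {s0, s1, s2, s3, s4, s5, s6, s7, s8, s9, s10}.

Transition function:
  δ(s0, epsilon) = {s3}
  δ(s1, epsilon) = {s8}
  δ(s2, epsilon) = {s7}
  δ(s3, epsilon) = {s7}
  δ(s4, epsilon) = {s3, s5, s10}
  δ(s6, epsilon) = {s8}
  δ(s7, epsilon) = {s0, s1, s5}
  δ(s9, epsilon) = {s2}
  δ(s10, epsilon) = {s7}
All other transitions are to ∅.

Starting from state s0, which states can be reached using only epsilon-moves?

Start with {s0}.
From s0 via epsilon: add s3.
From s3 via epsilon: add s7.
From s7 via epsilon: add s1, s5.
From s1 via epsilon: add s8.
No new states can be added; the closed set is {s0, s1, s3, s5, s7, s8}.

{s0, s1, s3, s5, s7, s8}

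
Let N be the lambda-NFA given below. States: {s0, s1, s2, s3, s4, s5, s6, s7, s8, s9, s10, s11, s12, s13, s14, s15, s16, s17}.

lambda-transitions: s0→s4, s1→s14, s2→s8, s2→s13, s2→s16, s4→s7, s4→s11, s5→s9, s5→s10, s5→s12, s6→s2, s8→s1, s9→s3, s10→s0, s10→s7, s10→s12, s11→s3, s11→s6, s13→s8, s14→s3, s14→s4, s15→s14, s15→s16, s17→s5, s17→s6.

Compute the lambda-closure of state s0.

Start with {s0}.
From s0 via lambda: add s4.
From s4 via lambda: add s7, s11.
From s11 via lambda: add s3, s6.
From s6 via lambda: add s2.
From s2 via lambda: add s8, s13, s16.
From s8 via lambda: add s1.
From s1 via lambda: add s14.
No new states can be added; the closed set is {s0, s1, s2, s3, s4, s6, s7, s8, s11, s13, s14, s16}.

{s0, s1, s2, s3, s4, s6, s7, s8, s11, s13, s14, s16}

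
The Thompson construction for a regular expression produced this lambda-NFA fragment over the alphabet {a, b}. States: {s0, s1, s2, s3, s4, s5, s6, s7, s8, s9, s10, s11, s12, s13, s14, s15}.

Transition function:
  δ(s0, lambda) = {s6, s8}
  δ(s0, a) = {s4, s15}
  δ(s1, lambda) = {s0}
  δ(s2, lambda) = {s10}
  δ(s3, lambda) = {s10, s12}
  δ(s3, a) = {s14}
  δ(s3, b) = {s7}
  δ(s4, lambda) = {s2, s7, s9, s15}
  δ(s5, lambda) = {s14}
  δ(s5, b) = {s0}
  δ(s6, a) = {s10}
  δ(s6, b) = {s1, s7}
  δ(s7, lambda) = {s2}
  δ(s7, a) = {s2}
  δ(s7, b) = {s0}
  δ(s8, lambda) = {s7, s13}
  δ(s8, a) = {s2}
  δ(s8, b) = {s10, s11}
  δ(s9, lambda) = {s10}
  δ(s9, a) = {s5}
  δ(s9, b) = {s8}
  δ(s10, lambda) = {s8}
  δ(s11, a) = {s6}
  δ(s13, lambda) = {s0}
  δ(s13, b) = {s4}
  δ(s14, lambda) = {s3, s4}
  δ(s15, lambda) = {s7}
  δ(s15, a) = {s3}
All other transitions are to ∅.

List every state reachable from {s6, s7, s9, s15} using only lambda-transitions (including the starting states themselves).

Start with {s6, s7, s9, s15}.
From s7 via lambda: add s2.
From s9 via lambda: add s10.
From s10 via lambda: add s8.
From s8 via lambda: add s13.
From s13 via lambda: add s0.
No new states can be added; the closed set is {s0, s2, s6, s7, s8, s9, s10, s13, s15}.

{s0, s2, s6, s7, s8, s9, s10, s13, s15}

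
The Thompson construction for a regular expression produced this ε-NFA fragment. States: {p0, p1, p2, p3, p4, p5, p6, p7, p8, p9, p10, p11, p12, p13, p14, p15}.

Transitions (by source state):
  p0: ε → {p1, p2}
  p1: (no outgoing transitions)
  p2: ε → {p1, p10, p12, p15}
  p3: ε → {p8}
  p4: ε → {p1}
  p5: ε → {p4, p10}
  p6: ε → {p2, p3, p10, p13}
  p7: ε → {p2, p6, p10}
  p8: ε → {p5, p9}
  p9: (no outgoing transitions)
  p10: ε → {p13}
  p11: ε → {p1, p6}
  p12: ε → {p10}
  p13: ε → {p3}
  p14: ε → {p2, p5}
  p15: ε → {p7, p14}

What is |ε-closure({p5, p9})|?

Start with {p5, p9}.
From p5 via ε: add p4, p10.
From p4 via ε: add p1.
From p10 via ε: add p13.
From p13 via ε: add p3.
From p3 via ε: add p8.
ε-closure = {p1, p3, p4, p5, p8, p9, p10, p13}, which has 8 states.

8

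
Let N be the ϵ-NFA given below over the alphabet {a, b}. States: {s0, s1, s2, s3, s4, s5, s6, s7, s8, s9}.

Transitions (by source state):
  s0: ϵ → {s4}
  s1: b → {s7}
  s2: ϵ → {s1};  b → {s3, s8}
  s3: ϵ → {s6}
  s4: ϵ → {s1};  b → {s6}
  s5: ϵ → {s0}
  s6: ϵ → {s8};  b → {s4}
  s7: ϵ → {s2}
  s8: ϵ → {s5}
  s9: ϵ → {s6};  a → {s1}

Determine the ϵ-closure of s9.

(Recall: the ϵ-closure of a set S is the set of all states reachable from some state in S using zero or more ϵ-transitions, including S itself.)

Start with {s9}.
From s9 via ϵ: add s6.
From s6 via ϵ: add s8.
From s8 via ϵ: add s5.
From s5 via ϵ: add s0.
From s0 via ϵ: add s4.
From s4 via ϵ: add s1.
No new states can be added; the closed set is {s0, s1, s4, s5, s6, s8, s9}.

{s0, s1, s4, s5, s6, s8, s9}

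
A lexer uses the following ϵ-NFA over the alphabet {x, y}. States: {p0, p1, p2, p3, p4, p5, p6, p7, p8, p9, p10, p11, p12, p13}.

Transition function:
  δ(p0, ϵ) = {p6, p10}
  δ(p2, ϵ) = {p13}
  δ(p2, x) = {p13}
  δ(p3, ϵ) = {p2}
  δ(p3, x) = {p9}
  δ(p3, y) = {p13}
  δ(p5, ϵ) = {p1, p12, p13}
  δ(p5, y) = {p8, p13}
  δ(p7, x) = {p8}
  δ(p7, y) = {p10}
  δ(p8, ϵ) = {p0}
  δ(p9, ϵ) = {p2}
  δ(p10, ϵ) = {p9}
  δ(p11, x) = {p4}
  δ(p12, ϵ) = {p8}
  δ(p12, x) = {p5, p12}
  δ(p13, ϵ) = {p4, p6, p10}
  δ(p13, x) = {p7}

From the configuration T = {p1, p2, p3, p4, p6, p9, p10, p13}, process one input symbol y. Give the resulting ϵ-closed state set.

p3 on y → {p13}.
No y-transition from p1, p2, p4, p6, p9, p10, p13.
Union after reading y: {p13}.
Now take the ϵ-closure:
From p13 via ϵ: add p4, p6, p10.
From p10 via ϵ: add p9.
From p9 via ϵ: add p2.
No new states can be added; the closed set is {p2, p4, p6, p9, p10, p13}.

{p2, p4, p6, p9, p10, p13}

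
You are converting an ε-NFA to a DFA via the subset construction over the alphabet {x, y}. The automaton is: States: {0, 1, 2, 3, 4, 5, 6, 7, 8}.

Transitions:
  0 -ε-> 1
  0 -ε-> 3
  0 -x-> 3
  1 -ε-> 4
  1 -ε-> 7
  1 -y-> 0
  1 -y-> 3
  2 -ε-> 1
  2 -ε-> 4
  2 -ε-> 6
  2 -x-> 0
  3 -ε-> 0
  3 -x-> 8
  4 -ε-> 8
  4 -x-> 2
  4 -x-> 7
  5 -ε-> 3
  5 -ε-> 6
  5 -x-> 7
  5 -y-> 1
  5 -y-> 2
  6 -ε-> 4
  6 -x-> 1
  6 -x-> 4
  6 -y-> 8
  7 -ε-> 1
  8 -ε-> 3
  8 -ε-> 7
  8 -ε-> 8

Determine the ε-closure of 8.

Start with {8}.
From 8 via ε: add 3, 7.
From 3 via ε: add 0.
From 7 via ε: add 1.
From 1 via ε: add 4.
No new states can be added; the closed set is {0, 1, 3, 4, 7, 8}.

{0, 1, 3, 4, 7, 8}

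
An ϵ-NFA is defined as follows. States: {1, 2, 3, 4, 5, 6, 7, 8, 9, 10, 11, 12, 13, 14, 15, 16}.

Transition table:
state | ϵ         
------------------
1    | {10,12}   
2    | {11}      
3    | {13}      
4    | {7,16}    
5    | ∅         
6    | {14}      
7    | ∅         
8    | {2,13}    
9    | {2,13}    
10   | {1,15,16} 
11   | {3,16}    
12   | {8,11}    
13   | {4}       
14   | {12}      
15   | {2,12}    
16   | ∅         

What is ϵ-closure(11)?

Start with {11}.
From 11 via ϵ: add 3, 16.
From 3 via ϵ: add 13.
From 13 via ϵ: add 4.
From 4 via ϵ: add 7.
No new states can be added; the closed set is {3, 4, 7, 11, 13, 16}.

{3, 4, 7, 11, 13, 16}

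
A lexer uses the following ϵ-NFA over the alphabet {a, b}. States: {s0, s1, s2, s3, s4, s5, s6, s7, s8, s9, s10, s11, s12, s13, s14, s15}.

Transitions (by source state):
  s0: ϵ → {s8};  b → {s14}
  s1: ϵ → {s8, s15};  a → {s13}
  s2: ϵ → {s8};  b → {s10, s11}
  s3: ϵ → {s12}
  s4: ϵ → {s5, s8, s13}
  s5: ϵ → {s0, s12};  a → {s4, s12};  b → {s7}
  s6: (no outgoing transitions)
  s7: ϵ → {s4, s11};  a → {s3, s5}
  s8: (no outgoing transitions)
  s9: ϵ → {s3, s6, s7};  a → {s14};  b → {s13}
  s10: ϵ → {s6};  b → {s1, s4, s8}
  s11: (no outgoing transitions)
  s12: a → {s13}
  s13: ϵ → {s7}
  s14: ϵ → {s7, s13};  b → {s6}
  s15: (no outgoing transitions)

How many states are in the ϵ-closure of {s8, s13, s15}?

9

Start with {s8, s13, s15}.
From s13 via ϵ: add s7.
From s7 via ϵ: add s4, s11.
From s4 via ϵ: add s5.
From s5 via ϵ: add s0, s12.
ϵ-closure = {s0, s4, s5, s7, s8, s11, s12, s13, s15}, which has 9 states.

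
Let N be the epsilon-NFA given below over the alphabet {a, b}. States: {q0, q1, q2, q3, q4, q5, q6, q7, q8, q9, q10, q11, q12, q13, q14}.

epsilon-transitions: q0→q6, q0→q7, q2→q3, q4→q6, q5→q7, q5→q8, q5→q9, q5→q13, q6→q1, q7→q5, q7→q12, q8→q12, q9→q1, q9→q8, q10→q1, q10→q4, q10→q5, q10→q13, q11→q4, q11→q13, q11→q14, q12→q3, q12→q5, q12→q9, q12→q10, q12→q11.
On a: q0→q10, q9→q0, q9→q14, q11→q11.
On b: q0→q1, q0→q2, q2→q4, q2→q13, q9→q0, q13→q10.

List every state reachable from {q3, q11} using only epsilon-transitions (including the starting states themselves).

Start with {q3, q11}.
From q11 via epsilon: add q4, q13, q14.
From q4 via epsilon: add q6.
From q6 via epsilon: add q1.
No new states can be added; the closed set is {q1, q3, q4, q6, q11, q13, q14}.

{q1, q3, q4, q6, q11, q13, q14}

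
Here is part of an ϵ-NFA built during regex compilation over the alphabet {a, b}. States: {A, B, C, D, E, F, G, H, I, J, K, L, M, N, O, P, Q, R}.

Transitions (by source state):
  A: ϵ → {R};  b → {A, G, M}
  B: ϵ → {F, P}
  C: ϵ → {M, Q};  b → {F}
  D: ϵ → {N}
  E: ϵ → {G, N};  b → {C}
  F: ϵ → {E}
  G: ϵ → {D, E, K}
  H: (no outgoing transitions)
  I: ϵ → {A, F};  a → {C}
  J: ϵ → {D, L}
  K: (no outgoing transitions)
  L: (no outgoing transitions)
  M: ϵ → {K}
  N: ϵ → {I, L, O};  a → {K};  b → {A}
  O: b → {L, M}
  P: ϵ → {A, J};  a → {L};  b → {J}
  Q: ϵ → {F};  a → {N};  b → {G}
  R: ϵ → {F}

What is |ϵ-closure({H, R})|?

12

Start with {H, R}.
From R via ϵ: add F.
From F via ϵ: add E.
From E via ϵ: add G, N.
From G via ϵ: add D, K.
From N via ϵ: add I, L, O.
From I via ϵ: add A.
ϵ-closure = {A, D, E, F, G, H, I, K, L, N, O, R}, which has 12 states.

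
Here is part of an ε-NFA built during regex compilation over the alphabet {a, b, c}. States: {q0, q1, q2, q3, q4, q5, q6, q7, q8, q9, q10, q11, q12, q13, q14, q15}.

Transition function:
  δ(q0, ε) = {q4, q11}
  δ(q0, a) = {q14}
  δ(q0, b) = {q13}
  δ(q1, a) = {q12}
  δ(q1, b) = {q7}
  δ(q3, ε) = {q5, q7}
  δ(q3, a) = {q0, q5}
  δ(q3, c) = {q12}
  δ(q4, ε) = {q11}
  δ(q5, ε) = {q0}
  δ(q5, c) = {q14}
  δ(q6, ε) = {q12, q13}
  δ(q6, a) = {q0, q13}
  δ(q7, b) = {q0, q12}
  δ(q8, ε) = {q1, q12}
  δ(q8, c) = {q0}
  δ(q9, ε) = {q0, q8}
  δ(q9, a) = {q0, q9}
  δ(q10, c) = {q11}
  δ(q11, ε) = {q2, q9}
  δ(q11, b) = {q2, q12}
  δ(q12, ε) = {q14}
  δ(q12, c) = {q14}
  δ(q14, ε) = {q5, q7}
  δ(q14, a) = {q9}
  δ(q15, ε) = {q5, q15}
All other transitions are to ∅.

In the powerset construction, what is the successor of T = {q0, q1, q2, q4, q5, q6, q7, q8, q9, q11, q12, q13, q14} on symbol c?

q5 on c → {q14}.
q8 on c → {q0}.
q12 on c → {q14}.
No c-transition from q0, q1, q2, q4, q6, q7, q9, q11, q13, q14.
Union after reading c: {q0, q14}.
Now take the ε-closure:
From q0 via ε: add q4, q11.
From q14 via ε: add q5, q7.
From q11 via ε: add q2, q9.
From q9 via ε: add q8.
From q8 via ε: add q1, q12.
No new states can be added; the closed set is {q0, q1, q2, q4, q5, q7, q8, q9, q11, q12, q14}.

{q0, q1, q2, q4, q5, q7, q8, q9, q11, q12, q14}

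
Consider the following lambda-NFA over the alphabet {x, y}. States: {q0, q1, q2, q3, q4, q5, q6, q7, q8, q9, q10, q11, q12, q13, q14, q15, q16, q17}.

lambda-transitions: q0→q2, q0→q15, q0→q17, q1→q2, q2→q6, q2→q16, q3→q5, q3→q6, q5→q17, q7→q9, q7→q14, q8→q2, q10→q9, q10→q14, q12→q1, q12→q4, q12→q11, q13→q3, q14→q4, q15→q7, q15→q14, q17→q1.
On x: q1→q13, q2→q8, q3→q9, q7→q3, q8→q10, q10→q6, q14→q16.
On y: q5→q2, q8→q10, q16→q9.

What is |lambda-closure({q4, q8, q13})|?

10

Start with {q4, q8, q13}.
From q8 via lambda: add q2.
From q13 via lambda: add q3.
From q2 via lambda: add q6, q16.
From q3 via lambda: add q5.
From q5 via lambda: add q17.
From q17 via lambda: add q1.
lambda-closure = {q1, q2, q3, q4, q5, q6, q8, q13, q16, q17}, which has 10 states.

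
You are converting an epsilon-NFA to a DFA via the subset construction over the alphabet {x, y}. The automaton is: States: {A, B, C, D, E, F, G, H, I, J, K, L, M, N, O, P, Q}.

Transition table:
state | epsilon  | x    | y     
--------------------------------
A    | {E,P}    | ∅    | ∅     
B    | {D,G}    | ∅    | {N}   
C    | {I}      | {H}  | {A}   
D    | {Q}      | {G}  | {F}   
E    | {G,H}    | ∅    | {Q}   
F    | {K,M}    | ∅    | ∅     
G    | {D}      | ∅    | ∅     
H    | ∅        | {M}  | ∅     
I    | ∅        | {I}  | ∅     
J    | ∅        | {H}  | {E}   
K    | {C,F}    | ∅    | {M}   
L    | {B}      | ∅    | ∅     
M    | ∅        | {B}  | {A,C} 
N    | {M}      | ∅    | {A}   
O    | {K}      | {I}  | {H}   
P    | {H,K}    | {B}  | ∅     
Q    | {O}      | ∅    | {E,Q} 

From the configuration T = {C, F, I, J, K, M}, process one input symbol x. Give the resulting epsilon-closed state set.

C on x → {H}.
I on x → {I}.
J on x → {H}.
M on x → {B}.
No x-transition from F, K.
Union after reading x: {B, H, I}.
Now take the epsilon-closure:
From B via epsilon: add D, G.
From D via epsilon: add Q.
From Q via epsilon: add O.
From O via epsilon: add K.
From K via epsilon: add C, F.
From F via epsilon: add M.
No new states can be added; the closed set is {B, C, D, F, G, H, I, K, M, O, Q}.

{B, C, D, F, G, H, I, K, M, O, Q}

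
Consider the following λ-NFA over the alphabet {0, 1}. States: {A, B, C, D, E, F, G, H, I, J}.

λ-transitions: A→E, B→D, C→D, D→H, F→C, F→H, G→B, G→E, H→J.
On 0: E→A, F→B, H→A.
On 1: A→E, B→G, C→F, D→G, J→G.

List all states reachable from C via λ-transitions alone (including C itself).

{C, D, H, J}

Start with {C}.
From C via λ: add D.
From D via λ: add H.
From H via λ: add J.
No new states can be added; the closed set is {C, D, H, J}.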